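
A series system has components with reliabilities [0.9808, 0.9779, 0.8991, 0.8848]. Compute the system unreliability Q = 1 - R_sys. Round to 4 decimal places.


Components: [0.9808, 0.9779, 0.8991, 0.8848]
After component 1: product = 0.9808
After component 2: product = 0.9591
After component 3: product = 0.8623
After component 4: product = 0.763
R_sys = 0.763
Q = 1 - 0.763 = 0.237

0.237


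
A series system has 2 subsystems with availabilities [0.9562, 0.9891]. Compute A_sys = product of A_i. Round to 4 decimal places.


Subsystems: [0.9562, 0.9891]
After subsystem 1 (A=0.9562): product = 0.9562
After subsystem 2 (A=0.9891): product = 0.9458
A_sys = 0.9458

0.9458


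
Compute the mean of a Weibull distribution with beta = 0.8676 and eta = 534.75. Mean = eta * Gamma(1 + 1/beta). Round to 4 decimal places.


beta = 0.8676, eta = 534.75
1/beta = 1.1526
1 + 1/beta = 2.1526
Gamma(2.1526) = 1.0744
Mean = 534.75 * 1.0744
Mean = 574.5569

574.5569


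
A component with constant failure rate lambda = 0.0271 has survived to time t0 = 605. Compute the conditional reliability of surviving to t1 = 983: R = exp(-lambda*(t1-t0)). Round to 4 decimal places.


lambda = 0.0271
t0 = 605, t1 = 983
t1 - t0 = 378
lambda * (t1-t0) = 0.0271 * 378 = 10.2438
R = exp(-10.2438)
R = 0.0

0.0


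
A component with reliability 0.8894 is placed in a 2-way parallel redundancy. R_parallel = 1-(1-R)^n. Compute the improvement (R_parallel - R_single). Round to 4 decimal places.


R_single = 0.8894, n = 2
1 - R_single = 0.1106
(1 - R_single)^n = 0.1106^2 = 0.0122
R_parallel = 1 - 0.0122 = 0.9878
Improvement = 0.9878 - 0.8894
Improvement = 0.0984

0.0984


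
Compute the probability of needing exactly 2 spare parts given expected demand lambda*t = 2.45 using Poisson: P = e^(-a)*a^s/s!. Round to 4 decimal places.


a = 2.45, s = 2
e^(-a) = e^(-2.45) = 0.0863
a^s = 2.45^2 = 6.0025
s! = 2
P = 0.0863 * 6.0025 / 2
P = 0.259

0.259


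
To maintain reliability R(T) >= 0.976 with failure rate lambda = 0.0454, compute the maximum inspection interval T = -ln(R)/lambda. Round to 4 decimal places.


R_target = 0.976
lambda = 0.0454
-ln(0.976) = 0.0243
T = 0.0243 / 0.0454
T = 0.5351

0.5351


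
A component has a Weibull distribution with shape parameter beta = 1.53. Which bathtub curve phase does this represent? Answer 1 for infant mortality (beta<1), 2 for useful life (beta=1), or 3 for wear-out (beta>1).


beta = 1.53
Compare beta to 1:
beta < 1 => infant mortality (phase 1)
beta = 1 => useful life (phase 2)
beta > 1 => wear-out (phase 3)
Since beta = 1.53, this is wear-out (increasing failure rate)
Phase = 3

3


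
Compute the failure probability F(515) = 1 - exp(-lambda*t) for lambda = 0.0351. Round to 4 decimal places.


lambda = 0.0351, t = 515
lambda * t = 18.0765
exp(-18.0765) = 0.0
F(t) = 1 - 0.0
F(t) = 1.0

1.0


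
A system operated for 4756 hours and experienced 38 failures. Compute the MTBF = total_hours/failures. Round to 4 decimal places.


total_hours = 4756
failures = 38
MTBF = 4756 / 38
MTBF = 125.1579

125.1579


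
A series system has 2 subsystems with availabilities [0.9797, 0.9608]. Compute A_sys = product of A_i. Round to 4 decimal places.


Subsystems: [0.9797, 0.9608]
After subsystem 1 (A=0.9797): product = 0.9797
After subsystem 2 (A=0.9608): product = 0.9413
A_sys = 0.9413

0.9413


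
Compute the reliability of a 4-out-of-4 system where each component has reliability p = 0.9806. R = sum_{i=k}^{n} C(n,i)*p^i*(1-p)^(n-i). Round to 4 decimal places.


k = 4, n = 4, p = 0.9806
i=4: C(4,4)=1 * 0.9806^4 * 0.0194^0 = 0.9246
R = sum of terms = 0.9246

0.9246


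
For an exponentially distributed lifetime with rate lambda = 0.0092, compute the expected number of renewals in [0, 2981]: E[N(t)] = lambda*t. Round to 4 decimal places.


lambda = 0.0092
t = 2981
E[N(t)] = lambda * t
E[N(t)] = 0.0092 * 2981
E[N(t)] = 27.4252

27.4252


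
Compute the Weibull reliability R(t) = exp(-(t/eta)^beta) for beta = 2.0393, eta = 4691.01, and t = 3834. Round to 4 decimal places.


beta = 2.0393, eta = 4691.01, t = 3834
t/eta = 3834 / 4691.01 = 0.8173
(t/eta)^beta = 0.8173^2.0393 = 0.6627
R(t) = exp(-0.6627)
R(t) = 0.5154

0.5154


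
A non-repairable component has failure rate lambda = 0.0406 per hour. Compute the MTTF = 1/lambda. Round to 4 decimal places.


lambda = 0.0406
MTTF = 1 / 0.0406
MTTF = 24.6305

24.6305


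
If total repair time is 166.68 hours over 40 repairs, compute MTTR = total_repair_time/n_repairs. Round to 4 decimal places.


total_repair_time = 166.68
n_repairs = 40
MTTR = 166.68 / 40
MTTR = 4.167

4.167


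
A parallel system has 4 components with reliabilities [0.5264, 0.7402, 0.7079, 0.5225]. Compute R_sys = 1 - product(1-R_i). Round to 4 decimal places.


Components: [0.5264, 0.7402, 0.7079, 0.5225]
(1 - 0.5264) = 0.4736, running product = 0.4736
(1 - 0.7402) = 0.2598, running product = 0.123
(1 - 0.7079) = 0.2921, running product = 0.0359
(1 - 0.5225) = 0.4775, running product = 0.0172
Product of (1-R_i) = 0.0172
R_sys = 1 - 0.0172 = 0.9828

0.9828


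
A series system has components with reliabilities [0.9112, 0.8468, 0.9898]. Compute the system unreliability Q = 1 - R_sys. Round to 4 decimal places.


Components: [0.9112, 0.8468, 0.9898]
After component 1: product = 0.9112
After component 2: product = 0.7716
After component 3: product = 0.7637
R_sys = 0.7637
Q = 1 - 0.7637 = 0.2363

0.2363


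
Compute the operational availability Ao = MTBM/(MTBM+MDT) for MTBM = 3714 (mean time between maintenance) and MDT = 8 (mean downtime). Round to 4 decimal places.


MTBM = 3714
MDT = 8
MTBM + MDT = 3722
Ao = 3714 / 3722
Ao = 0.9979

0.9979


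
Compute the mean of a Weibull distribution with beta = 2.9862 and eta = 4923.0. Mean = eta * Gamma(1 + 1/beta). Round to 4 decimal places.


beta = 2.9862, eta = 4923.0
1/beta = 0.3349
1 + 1/beta = 1.3349
Gamma(1.3349) = 0.8928
Mean = 4923.0 * 0.8928
Mean = 4395.2498

4395.2498


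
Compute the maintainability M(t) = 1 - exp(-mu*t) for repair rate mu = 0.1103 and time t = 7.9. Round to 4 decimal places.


mu = 0.1103, t = 7.9
mu * t = 0.1103 * 7.9 = 0.8714
exp(-0.8714) = 0.4184
M(t) = 1 - 0.4184
M(t) = 0.5816

0.5816


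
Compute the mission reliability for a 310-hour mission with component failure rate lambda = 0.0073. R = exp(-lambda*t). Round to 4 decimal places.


lambda = 0.0073
mission_time = 310
lambda * t = 0.0073 * 310 = 2.263
R = exp(-2.263)
R = 0.104

0.104


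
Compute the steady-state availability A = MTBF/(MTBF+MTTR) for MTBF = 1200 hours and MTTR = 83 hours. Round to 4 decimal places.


MTBF = 1200
MTTR = 83
MTBF + MTTR = 1283
A = 1200 / 1283
A = 0.9353

0.9353


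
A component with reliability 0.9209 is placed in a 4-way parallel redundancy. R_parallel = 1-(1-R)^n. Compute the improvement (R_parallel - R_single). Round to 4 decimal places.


R_single = 0.9209, n = 4
1 - R_single = 0.0791
(1 - R_single)^n = 0.0791^4 = 0.0
R_parallel = 1 - 0.0 = 1.0
Improvement = 1.0 - 0.9209
Improvement = 0.0791

0.0791


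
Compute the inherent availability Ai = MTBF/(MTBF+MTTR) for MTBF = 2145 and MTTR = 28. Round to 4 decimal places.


MTBF = 2145
MTTR = 28
MTBF + MTTR = 2173
Ai = 2145 / 2173
Ai = 0.9871

0.9871


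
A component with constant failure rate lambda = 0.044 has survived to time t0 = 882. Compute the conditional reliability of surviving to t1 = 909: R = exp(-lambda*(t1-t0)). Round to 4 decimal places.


lambda = 0.044
t0 = 882, t1 = 909
t1 - t0 = 27
lambda * (t1-t0) = 0.044 * 27 = 1.188
R = exp(-1.188)
R = 0.3048

0.3048


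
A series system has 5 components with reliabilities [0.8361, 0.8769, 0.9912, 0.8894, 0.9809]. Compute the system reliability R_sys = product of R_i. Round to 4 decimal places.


Components: [0.8361, 0.8769, 0.9912, 0.8894, 0.9809]
After component 1 (R=0.8361): product = 0.8361
After component 2 (R=0.8769): product = 0.7332
After component 3 (R=0.9912): product = 0.7267
After component 4 (R=0.8894): product = 0.6463
After component 5 (R=0.9809): product = 0.634
R_sys = 0.634

0.634


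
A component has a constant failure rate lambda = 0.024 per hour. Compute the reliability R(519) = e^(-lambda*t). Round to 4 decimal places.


lambda = 0.024
t = 519
lambda * t = 12.456
R(t) = e^(-12.456)
R(t) = 0.0

0.0


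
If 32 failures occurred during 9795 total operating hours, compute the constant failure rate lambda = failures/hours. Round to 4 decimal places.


failures = 32
total_hours = 9795
lambda = 32 / 9795
lambda = 0.0033

0.0033


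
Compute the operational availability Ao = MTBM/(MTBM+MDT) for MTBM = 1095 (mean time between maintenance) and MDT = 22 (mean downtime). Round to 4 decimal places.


MTBM = 1095
MDT = 22
MTBM + MDT = 1117
Ao = 1095 / 1117
Ao = 0.9803

0.9803


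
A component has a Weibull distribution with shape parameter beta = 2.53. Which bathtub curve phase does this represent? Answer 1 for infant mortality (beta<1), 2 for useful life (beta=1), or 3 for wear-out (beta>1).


beta = 2.53
Compare beta to 1:
beta < 1 => infant mortality (phase 1)
beta = 1 => useful life (phase 2)
beta > 1 => wear-out (phase 3)
Since beta = 2.53, this is wear-out (increasing failure rate)
Phase = 3

3


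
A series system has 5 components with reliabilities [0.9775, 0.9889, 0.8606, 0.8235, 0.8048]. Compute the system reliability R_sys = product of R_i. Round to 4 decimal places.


Components: [0.9775, 0.9889, 0.8606, 0.8235, 0.8048]
After component 1 (R=0.9775): product = 0.9775
After component 2 (R=0.9889): product = 0.9666
After component 3 (R=0.8606): product = 0.8319
After component 4 (R=0.8235): product = 0.6851
After component 5 (R=0.8048): product = 0.5513
R_sys = 0.5513

0.5513


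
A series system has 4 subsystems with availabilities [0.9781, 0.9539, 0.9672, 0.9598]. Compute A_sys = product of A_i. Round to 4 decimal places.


Subsystems: [0.9781, 0.9539, 0.9672, 0.9598]
After subsystem 1 (A=0.9781): product = 0.9781
After subsystem 2 (A=0.9539): product = 0.933
After subsystem 3 (A=0.9672): product = 0.9024
After subsystem 4 (A=0.9598): product = 0.8661
A_sys = 0.8661

0.8661


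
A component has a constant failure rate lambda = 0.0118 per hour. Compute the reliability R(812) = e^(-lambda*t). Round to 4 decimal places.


lambda = 0.0118
t = 812
lambda * t = 9.5816
R(t) = e^(-9.5816)
R(t) = 0.0001

0.0001


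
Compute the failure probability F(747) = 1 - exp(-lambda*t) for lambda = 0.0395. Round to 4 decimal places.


lambda = 0.0395, t = 747
lambda * t = 29.5065
exp(-29.5065) = 0.0
F(t) = 1 - 0.0
F(t) = 1.0

1.0


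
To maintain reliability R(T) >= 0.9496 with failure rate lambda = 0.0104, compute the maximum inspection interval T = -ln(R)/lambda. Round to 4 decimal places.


R_target = 0.9496
lambda = 0.0104
-ln(0.9496) = 0.0517
T = 0.0517 / 0.0104
T = 4.9725

4.9725


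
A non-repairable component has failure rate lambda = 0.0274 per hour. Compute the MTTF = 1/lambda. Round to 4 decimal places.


lambda = 0.0274
MTTF = 1 / 0.0274
MTTF = 36.4964

36.4964


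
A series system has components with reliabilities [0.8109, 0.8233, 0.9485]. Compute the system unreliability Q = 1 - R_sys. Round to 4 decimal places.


Components: [0.8109, 0.8233, 0.9485]
After component 1: product = 0.8109
After component 2: product = 0.6676
After component 3: product = 0.6332
R_sys = 0.6332
Q = 1 - 0.6332 = 0.3668

0.3668


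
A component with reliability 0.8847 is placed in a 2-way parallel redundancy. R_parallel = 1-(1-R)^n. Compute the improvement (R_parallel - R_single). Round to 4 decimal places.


R_single = 0.8847, n = 2
1 - R_single = 0.1153
(1 - R_single)^n = 0.1153^2 = 0.0133
R_parallel = 1 - 0.0133 = 0.9867
Improvement = 0.9867 - 0.8847
Improvement = 0.102

0.102


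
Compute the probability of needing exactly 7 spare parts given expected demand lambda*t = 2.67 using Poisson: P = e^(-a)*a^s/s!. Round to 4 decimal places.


a = 2.67, s = 7
e^(-a) = e^(-2.67) = 0.0693
a^s = 2.67^7 = 967.3393
s! = 5040
P = 0.0693 * 967.3393 / 5040
P = 0.0133

0.0133


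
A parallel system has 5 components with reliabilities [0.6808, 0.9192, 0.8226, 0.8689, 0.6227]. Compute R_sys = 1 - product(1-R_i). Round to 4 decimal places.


Components: [0.6808, 0.9192, 0.8226, 0.8689, 0.6227]
(1 - 0.6808) = 0.3192, running product = 0.3192
(1 - 0.9192) = 0.0808, running product = 0.0258
(1 - 0.8226) = 0.1774, running product = 0.0046
(1 - 0.8689) = 0.1311, running product = 0.0006
(1 - 0.6227) = 0.3773, running product = 0.0002
Product of (1-R_i) = 0.0002
R_sys = 1 - 0.0002 = 0.9998

0.9998


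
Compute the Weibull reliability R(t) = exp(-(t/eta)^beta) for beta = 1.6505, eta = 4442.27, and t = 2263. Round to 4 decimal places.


beta = 1.6505, eta = 4442.27, t = 2263
t/eta = 2263 / 4442.27 = 0.5094
(t/eta)^beta = 0.5094^1.6505 = 0.3285
R(t) = exp(-0.3285)
R(t) = 0.72

0.72


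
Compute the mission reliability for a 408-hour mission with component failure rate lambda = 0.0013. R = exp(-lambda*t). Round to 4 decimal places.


lambda = 0.0013
mission_time = 408
lambda * t = 0.0013 * 408 = 0.5304
R = exp(-0.5304)
R = 0.5884

0.5884


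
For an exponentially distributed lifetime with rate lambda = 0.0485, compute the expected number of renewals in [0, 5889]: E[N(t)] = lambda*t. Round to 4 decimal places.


lambda = 0.0485
t = 5889
E[N(t)] = lambda * t
E[N(t)] = 0.0485 * 5889
E[N(t)] = 285.6165

285.6165


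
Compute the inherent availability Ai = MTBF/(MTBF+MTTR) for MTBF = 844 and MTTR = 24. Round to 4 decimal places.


MTBF = 844
MTTR = 24
MTBF + MTTR = 868
Ai = 844 / 868
Ai = 0.9724

0.9724


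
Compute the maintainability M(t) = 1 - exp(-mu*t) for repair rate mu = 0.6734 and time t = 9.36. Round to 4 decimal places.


mu = 0.6734, t = 9.36
mu * t = 0.6734 * 9.36 = 6.303
exp(-6.303) = 0.0018
M(t) = 1 - 0.0018
M(t) = 0.9982

0.9982


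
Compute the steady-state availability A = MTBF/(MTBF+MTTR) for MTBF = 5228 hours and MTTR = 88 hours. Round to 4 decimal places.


MTBF = 5228
MTTR = 88
MTBF + MTTR = 5316
A = 5228 / 5316
A = 0.9834

0.9834


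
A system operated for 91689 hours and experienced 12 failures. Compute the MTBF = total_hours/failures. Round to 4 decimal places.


total_hours = 91689
failures = 12
MTBF = 91689 / 12
MTBF = 7640.75

7640.75


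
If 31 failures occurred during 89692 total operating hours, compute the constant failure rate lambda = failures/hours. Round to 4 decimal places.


failures = 31
total_hours = 89692
lambda = 31 / 89692
lambda = 0.0003

0.0003


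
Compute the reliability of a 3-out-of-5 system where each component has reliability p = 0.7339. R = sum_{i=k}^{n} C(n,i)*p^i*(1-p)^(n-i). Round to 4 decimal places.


k = 3, n = 5, p = 0.7339
i=3: C(5,3)=10 * 0.7339^3 * 0.2661^2 = 0.2799
i=4: C(5,4)=5 * 0.7339^4 * 0.2661^1 = 0.386
i=5: C(5,5)=1 * 0.7339^5 * 0.2661^0 = 0.2129
R = sum of terms = 0.8788

0.8788


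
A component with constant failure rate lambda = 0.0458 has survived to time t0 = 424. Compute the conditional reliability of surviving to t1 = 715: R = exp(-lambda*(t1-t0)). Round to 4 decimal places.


lambda = 0.0458
t0 = 424, t1 = 715
t1 - t0 = 291
lambda * (t1-t0) = 0.0458 * 291 = 13.3278
R = exp(-13.3278)
R = 0.0

0.0


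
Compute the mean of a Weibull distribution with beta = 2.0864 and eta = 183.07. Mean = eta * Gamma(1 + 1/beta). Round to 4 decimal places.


beta = 2.0864, eta = 183.07
1/beta = 0.4793
1 + 1/beta = 1.4793
Gamma(1.4793) = 0.8857
Mean = 183.07 * 0.8857
Mean = 162.1517

162.1517


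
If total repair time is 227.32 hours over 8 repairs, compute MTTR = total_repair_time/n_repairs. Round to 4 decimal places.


total_repair_time = 227.32
n_repairs = 8
MTTR = 227.32 / 8
MTTR = 28.415

28.415


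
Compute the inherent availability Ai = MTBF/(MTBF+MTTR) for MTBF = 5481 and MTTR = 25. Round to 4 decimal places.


MTBF = 5481
MTTR = 25
MTBF + MTTR = 5506
Ai = 5481 / 5506
Ai = 0.9955

0.9955


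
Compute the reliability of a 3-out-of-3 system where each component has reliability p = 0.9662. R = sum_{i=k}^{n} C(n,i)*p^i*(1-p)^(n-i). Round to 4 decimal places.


k = 3, n = 3, p = 0.9662
i=3: C(3,3)=1 * 0.9662^3 * 0.0338^0 = 0.902
R = sum of terms = 0.902

0.902


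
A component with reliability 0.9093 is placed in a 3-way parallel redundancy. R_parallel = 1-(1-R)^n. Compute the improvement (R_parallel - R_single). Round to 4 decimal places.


R_single = 0.9093, n = 3
1 - R_single = 0.0907
(1 - R_single)^n = 0.0907^3 = 0.0007
R_parallel = 1 - 0.0007 = 0.9993
Improvement = 0.9993 - 0.9093
Improvement = 0.09

0.09


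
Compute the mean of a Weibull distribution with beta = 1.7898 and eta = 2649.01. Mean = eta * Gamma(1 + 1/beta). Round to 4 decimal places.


beta = 1.7898, eta = 2649.01
1/beta = 0.5587
1 + 1/beta = 1.5587
Gamma(1.5587) = 0.8895
Mean = 2649.01 * 0.8895
Mean = 2356.3903

2356.3903


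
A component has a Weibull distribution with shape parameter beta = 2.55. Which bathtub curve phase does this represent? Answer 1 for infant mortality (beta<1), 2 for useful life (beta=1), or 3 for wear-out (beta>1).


beta = 2.55
Compare beta to 1:
beta < 1 => infant mortality (phase 1)
beta = 1 => useful life (phase 2)
beta > 1 => wear-out (phase 3)
Since beta = 2.55, this is wear-out (increasing failure rate)
Phase = 3

3


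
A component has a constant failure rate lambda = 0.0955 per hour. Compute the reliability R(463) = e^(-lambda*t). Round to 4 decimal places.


lambda = 0.0955
t = 463
lambda * t = 44.2165
R(t) = e^(-44.2165)
R(t) = 0.0

0.0


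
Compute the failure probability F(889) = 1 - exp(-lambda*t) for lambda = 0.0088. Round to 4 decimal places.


lambda = 0.0088, t = 889
lambda * t = 7.8232
exp(-7.8232) = 0.0004
F(t) = 1 - 0.0004
F(t) = 0.9996

0.9996


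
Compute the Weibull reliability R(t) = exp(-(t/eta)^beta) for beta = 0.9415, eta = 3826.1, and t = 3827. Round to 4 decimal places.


beta = 0.9415, eta = 3826.1, t = 3827
t/eta = 3827 / 3826.1 = 1.0002
(t/eta)^beta = 1.0002^0.9415 = 1.0002
R(t) = exp(-1.0002)
R(t) = 0.3678

0.3678


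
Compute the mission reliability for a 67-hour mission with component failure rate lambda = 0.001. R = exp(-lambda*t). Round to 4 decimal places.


lambda = 0.001
mission_time = 67
lambda * t = 0.001 * 67 = 0.067
R = exp(-0.067)
R = 0.9352

0.9352


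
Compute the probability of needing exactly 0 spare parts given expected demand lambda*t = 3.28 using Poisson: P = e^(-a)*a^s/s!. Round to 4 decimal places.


a = 3.28, s = 0
e^(-a) = e^(-3.28) = 0.0376
a^s = 3.28^0 = 1.0
s! = 1
P = 0.0376 * 1.0 / 1
P = 0.0376

0.0376


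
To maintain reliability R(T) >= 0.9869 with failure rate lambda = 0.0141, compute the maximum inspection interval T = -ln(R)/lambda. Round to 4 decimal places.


R_target = 0.9869
lambda = 0.0141
-ln(0.9869) = 0.0132
T = 0.0132 / 0.0141
T = 0.9352

0.9352


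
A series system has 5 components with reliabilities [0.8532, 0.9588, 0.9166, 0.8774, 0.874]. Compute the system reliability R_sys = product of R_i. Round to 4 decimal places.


Components: [0.8532, 0.9588, 0.9166, 0.8774, 0.874]
After component 1 (R=0.8532): product = 0.8532
After component 2 (R=0.9588): product = 0.818
After component 3 (R=0.9166): product = 0.7498
After component 4 (R=0.8774): product = 0.6579
After component 5 (R=0.874): product = 0.575
R_sys = 0.575

0.575


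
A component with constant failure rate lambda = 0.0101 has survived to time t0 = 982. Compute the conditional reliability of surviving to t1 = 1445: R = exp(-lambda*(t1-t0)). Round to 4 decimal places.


lambda = 0.0101
t0 = 982, t1 = 1445
t1 - t0 = 463
lambda * (t1-t0) = 0.0101 * 463 = 4.6763
R = exp(-4.6763)
R = 0.0093

0.0093


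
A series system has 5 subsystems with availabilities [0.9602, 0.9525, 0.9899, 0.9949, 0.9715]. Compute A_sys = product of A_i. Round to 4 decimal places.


Subsystems: [0.9602, 0.9525, 0.9899, 0.9949, 0.9715]
After subsystem 1 (A=0.9602): product = 0.9602
After subsystem 2 (A=0.9525): product = 0.9146
After subsystem 3 (A=0.9899): product = 0.9054
After subsystem 4 (A=0.9949): product = 0.9007
After subsystem 5 (A=0.9715): product = 0.8751
A_sys = 0.8751

0.8751


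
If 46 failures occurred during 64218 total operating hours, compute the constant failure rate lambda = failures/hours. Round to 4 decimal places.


failures = 46
total_hours = 64218
lambda = 46 / 64218
lambda = 0.0007

0.0007


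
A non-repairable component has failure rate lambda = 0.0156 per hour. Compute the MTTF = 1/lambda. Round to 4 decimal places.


lambda = 0.0156
MTTF = 1 / 0.0156
MTTF = 64.1026

64.1026


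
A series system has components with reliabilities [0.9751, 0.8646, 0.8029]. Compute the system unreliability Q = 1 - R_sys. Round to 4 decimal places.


Components: [0.9751, 0.8646, 0.8029]
After component 1: product = 0.9751
After component 2: product = 0.8431
After component 3: product = 0.6769
R_sys = 0.6769
Q = 1 - 0.6769 = 0.3231

0.3231


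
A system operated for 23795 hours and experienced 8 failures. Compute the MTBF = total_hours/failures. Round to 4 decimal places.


total_hours = 23795
failures = 8
MTBF = 23795 / 8
MTBF = 2974.375

2974.375


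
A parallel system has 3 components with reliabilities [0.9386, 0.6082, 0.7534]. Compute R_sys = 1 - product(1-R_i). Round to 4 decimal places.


Components: [0.9386, 0.6082, 0.7534]
(1 - 0.9386) = 0.0614, running product = 0.0614
(1 - 0.6082) = 0.3918, running product = 0.0241
(1 - 0.7534) = 0.2466, running product = 0.0059
Product of (1-R_i) = 0.0059
R_sys = 1 - 0.0059 = 0.9941

0.9941


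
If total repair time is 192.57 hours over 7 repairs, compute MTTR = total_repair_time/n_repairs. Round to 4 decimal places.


total_repair_time = 192.57
n_repairs = 7
MTTR = 192.57 / 7
MTTR = 27.51

27.51


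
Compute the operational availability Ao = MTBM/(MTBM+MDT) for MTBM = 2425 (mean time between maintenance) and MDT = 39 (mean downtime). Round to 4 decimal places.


MTBM = 2425
MDT = 39
MTBM + MDT = 2464
Ao = 2425 / 2464
Ao = 0.9842

0.9842


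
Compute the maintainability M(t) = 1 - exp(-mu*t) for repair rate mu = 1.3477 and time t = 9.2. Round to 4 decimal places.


mu = 1.3477, t = 9.2
mu * t = 1.3477 * 9.2 = 12.3988
exp(-12.3988) = 0.0
M(t) = 1 - 0.0
M(t) = 1.0

1.0


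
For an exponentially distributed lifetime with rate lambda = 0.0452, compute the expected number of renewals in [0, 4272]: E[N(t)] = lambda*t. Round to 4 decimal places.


lambda = 0.0452
t = 4272
E[N(t)] = lambda * t
E[N(t)] = 0.0452 * 4272
E[N(t)] = 193.0944

193.0944


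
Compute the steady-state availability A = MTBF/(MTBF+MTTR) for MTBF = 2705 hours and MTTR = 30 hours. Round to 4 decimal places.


MTBF = 2705
MTTR = 30
MTBF + MTTR = 2735
A = 2705 / 2735
A = 0.989

0.989


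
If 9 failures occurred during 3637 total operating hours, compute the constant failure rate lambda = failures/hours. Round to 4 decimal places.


failures = 9
total_hours = 3637
lambda = 9 / 3637
lambda = 0.0025

0.0025


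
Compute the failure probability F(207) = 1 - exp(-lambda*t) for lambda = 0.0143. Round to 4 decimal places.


lambda = 0.0143, t = 207
lambda * t = 2.9601
exp(-2.9601) = 0.0518
F(t) = 1 - 0.0518
F(t) = 0.9482

0.9482


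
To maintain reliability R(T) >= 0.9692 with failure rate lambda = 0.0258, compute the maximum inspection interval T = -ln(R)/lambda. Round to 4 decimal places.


R_target = 0.9692
lambda = 0.0258
-ln(0.9692) = 0.0313
T = 0.0313 / 0.0258
T = 1.2126

1.2126


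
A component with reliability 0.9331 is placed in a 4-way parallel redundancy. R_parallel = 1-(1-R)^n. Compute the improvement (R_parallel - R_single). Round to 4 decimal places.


R_single = 0.9331, n = 4
1 - R_single = 0.0669
(1 - R_single)^n = 0.0669^4 = 0.0
R_parallel = 1 - 0.0 = 1.0
Improvement = 1.0 - 0.9331
Improvement = 0.0669

0.0669


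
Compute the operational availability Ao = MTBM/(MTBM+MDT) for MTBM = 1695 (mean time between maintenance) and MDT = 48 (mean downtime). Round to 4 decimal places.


MTBM = 1695
MDT = 48
MTBM + MDT = 1743
Ao = 1695 / 1743
Ao = 0.9725

0.9725


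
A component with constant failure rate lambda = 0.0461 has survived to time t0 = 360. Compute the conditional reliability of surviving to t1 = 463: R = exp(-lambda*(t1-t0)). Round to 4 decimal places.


lambda = 0.0461
t0 = 360, t1 = 463
t1 - t0 = 103
lambda * (t1-t0) = 0.0461 * 103 = 4.7483
R = exp(-4.7483)
R = 0.0087

0.0087


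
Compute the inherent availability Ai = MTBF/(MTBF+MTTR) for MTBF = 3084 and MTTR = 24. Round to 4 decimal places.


MTBF = 3084
MTTR = 24
MTBF + MTTR = 3108
Ai = 3084 / 3108
Ai = 0.9923

0.9923


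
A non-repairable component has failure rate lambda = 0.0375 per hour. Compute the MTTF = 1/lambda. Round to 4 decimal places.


lambda = 0.0375
MTTF = 1 / 0.0375
MTTF = 26.6667

26.6667


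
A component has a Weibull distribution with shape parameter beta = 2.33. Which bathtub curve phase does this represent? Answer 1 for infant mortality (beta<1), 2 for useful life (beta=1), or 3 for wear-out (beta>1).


beta = 2.33
Compare beta to 1:
beta < 1 => infant mortality (phase 1)
beta = 1 => useful life (phase 2)
beta > 1 => wear-out (phase 3)
Since beta = 2.33, this is wear-out (increasing failure rate)
Phase = 3

3


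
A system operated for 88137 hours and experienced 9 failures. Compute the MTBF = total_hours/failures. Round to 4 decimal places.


total_hours = 88137
failures = 9
MTBF = 88137 / 9
MTBF = 9793.0

9793.0


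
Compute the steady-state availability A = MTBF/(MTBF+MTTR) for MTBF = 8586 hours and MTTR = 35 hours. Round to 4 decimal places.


MTBF = 8586
MTTR = 35
MTBF + MTTR = 8621
A = 8586 / 8621
A = 0.9959

0.9959


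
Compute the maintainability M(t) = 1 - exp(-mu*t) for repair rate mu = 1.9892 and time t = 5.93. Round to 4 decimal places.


mu = 1.9892, t = 5.93
mu * t = 1.9892 * 5.93 = 11.796
exp(-11.796) = 0.0
M(t) = 1 - 0.0
M(t) = 1.0

1.0


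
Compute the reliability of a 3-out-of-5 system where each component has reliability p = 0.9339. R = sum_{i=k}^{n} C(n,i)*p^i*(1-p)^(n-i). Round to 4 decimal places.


k = 3, n = 5, p = 0.9339
i=3: C(5,3)=10 * 0.9339^3 * 0.0661^2 = 0.0356
i=4: C(5,4)=5 * 0.9339^4 * 0.0661^1 = 0.2514
i=5: C(5,5)=1 * 0.9339^5 * 0.0661^0 = 0.7104
R = sum of terms = 0.9974

0.9974


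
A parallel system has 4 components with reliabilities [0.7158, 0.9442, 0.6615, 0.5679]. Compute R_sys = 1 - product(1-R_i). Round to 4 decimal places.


Components: [0.7158, 0.9442, 0.6615, 0.5679]
(1 - 0.7158) = 0.2842, running product = 0.2842
(1 - 0.9442) = 0.0558, running product = 0.0159
(1 - 0.6615) = 0.3385, running product = 0.0054
(1 - 0.5679) = 0.4321, running product = 0.0023
Product of (1-R_i) = 0.0023
R_sys = 1 - 0.0023 = 0.9977

0.9977


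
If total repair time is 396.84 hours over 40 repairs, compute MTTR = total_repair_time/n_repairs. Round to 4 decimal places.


total_repair_time = 396.84
n_repairs = 40
MTTR = 396.84 / 40
MTTR = 9.921

9.921


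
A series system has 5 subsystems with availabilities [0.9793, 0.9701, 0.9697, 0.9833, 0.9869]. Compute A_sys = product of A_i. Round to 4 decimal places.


Subsystems: [0.9793, 0.9701, 0.9697, 0.9833, 0.9869]
After subsystem 1 (A=0.9793): product = 0.9793
After subsystem 2 (A=0.9701): product = 0.95
After subsystem 3 (A=0.9697): product = 0.9212
After subsystem 4 (A=0.9833): product = 0.9058
After subsystem 5 (A=0.9869): product = 0.894
A_sys = 0.894

0.894


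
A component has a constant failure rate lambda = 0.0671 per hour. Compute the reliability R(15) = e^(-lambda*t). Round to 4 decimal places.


lambda = 0.0671
t = 15
lambda * t = 1.0065
R(t) = e^(-1.0065)
R(t) = 0.3655

0.3655


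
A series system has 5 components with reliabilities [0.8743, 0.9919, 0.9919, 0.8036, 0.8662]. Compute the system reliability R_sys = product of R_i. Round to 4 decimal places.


Components: [0.8743, 0.9919, 0.9919, 0.8036, 0.8662]
After component 1 (R=0.8743): product = 0.8743
After component 2 (R=0.9919): product = 0.8672
After component 3 (R=0.9919): product = 0.8602
After component 4 (R=0.8036): product = 0.6913
After component 5 (R=0.8662): product = 0.5988
R_sys = 0.5988

0.5988


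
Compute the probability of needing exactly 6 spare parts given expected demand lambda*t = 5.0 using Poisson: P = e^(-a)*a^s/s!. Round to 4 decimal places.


a = 5.0, s = 6
e^(-a) = e^(-5.0) = 0.0067
a^s = 5.0^6 = 15625.0
s! = 720
P = 0.0067 * 15625.0 / 720
P = 0.1462

0.1462


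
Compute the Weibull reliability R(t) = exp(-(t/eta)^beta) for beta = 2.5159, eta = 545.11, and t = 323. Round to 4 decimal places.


beta = 2.5159, eta = 545.11, t = 323
t/eta = 323 / 545.11 = 0.5925
(t/eta)^beta = 0.5925^2.5159 = 0.268
R(t) = exp(-0.268)
R(t) = 0.7649

0.7649


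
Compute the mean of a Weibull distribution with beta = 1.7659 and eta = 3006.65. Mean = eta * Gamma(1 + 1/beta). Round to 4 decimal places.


beta = 1.7659, eta = 3006.65
1/beta = 0.5663
1 + 1/beta = 1.5663
Gamma(1.5663) = 0.8902
Mean = 3006.65 * 0.8902
Mean = 2676.4127

2676.4127


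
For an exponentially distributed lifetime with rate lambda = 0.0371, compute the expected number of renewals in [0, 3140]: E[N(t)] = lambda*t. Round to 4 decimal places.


lambda = 0.0371
t = 3140
E[N(t)] = lambda * t
E[N(t)] = 0.0371 * 3140
E[N(t)] = 116.494

116.494


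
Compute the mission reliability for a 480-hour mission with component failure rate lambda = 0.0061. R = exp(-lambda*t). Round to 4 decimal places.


lambda = 0.0061
mission_time = 480
lambda * t = 0.0061 * 480 = 2.928
R = exp(-2.928)
R = 0.0535

0.0535


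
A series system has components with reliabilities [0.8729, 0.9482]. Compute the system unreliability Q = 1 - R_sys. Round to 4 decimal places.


Components: [0.8729, 0.9482]
After component 1: product = 0.8729
After component 2: product = 0.8277
R_sys = 0.8277
Q = 1 - 0.8277 = 0.1723

0.1723


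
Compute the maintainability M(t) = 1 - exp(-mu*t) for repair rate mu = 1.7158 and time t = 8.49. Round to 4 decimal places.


mu = 1.7158, t = 8.49
mu * t = 1.7158 * 8.49 = 14.5671
exp(-14.5671) = 0.0
M(t) = 1 - 0.0
M(t) = 1.0

1.0


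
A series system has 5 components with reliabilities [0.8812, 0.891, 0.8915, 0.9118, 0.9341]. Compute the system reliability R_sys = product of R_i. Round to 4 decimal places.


Components: [0.8812, 0.891, 0.8915, 0.9118, 0.9341]
After component 1 (R=0.8812): product = 0.8812
After component 2 (R=0.891): product = 0.7851
After component 3 (R=0.8915): product = 0.7
After component 4 (R=0.9118): product = 0.6382
After component 5 (R=0.9341): product = 0.5962
R_sys = 0.5962

0.5962


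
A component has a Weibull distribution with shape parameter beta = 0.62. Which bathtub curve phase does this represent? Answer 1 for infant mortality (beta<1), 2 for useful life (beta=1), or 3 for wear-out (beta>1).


beta = 0.62
Compare beta to 1:
beta < 1 => infant mortality (phase 1)
beta = 1 => useful life (phase 2)
beta > 1 => wear-out (phase 3)
Since beta = 0.62, this is infant mortality (decreasing failure rate)
Phase = 1

1


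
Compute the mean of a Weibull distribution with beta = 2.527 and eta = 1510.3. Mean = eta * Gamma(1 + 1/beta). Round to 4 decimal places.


beta = 2.527, eta = 1510.3
1/beta = 0.3957
1 + 1/beta = 1.3957
Gamma(1.3957) = 0.8875
Mean = 1510.3 * 0.8875
Mean = 1340.3987

1340.3987


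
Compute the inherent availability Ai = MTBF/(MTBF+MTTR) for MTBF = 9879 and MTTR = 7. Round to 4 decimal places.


MTBF = 9879
MTTR = 7
MTBF + MTTR = 9886
Ai = 9879 / 9886
Ai = 0.9993

0.9993


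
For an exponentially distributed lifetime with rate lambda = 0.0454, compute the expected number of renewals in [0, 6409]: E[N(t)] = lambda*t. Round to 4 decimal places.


lambda = 0.0454
t = 6409
E[N(t)] = lambda * t
E[N(t)] = 0.0454 * 6409
E[N(t)] = 290.9686

290.9686


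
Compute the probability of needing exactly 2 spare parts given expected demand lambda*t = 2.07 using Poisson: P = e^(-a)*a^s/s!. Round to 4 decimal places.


a = 2.07, s = 2
e^(-a) = e^(-2.07) = 0.1262
a^s = 2.07^2 = 4.2849
s! = 2
P = 0.1262 * 4.2849 / 2
P = 0.2703

0.2703


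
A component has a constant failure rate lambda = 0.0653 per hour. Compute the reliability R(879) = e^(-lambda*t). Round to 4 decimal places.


lambda = 0.0653
t = 879
lambda * t = 57.3987
R(t) = e^(-57.3987)
R(t) = 0.0

0.0


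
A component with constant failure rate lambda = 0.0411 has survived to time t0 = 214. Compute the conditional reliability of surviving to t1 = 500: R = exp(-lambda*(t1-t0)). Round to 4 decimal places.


lambda = 0.0411
t0 = 214, t1 = 500
t1 - t0 = 286
lambda * (t1-t0) = 0.0411 * 286 = 11.7546
R = exp(-11.7546)
R = 0.0

0.0


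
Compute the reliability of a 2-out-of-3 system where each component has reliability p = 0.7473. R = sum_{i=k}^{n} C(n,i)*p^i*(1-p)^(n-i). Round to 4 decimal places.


k = 2, n = 3, p = 0.7473
i=2: C(3,2)=3 * 0.7473^2 * 0.2527^1 = 0.4234
i=3: C(3,3)=1 * 0.7473^3 * 0.2527^0 = 0.4173
R = sum of terms = 0.8407

0.8407


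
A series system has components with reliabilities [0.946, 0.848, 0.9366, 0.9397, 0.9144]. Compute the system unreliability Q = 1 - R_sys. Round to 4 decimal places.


Components: [0.946, 0.848, 0.9366, 0.9397, 0.9144]
After component 1: product = 0.946
After component 2: product = 0.8022
After component 3: product = 0.7513
After component 4: product = 0.706
After component 5: product = 0.6456
R_sys = 0.6456
Q = 1 - 0.6456 = 0.3544

0.3544


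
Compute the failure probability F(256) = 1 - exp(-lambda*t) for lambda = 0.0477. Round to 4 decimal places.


lambda = 0.0477, t = 256
lambda * t = 12.2112
exp(-12.2112) = 0.0
F(t) = 1 - 0.0
F(t) = 1.0

1.0


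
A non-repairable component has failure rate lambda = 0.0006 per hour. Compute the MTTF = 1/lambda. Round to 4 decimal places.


lambda = 0.0006
MTTF = 1 / 0.0006
MTTF = 1666.6667

1666.6667


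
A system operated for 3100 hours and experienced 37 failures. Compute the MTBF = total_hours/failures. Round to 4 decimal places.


total_hours = 3100
failures = 37
MTBF = 3100 / 37
MTBF = 83.7838

83.7838


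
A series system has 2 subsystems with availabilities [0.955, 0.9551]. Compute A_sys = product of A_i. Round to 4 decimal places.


Subsystems: [0.955, 0.9551]
After subsystem 1 (A=0.955): product = 0.955
After subsystem 2 (A=0.9551): product = 0.9121
A_sys = 0.9121

0.9121


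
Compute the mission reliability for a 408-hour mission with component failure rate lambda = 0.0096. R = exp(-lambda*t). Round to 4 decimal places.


lambda = 0.0096
mission_time = 408
lambda * t = 0.0096 * 408 = 3.9168
R = exp(-3.9168)
R = 0.0199

0.0199


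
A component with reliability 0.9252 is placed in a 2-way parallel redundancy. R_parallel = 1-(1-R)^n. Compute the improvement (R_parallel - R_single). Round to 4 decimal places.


R_single = 0.9252, n = 2
1 - R_single = 0.0748
(1 - R_single)^n = 0.0748^2 = 0.0056
R_parallel = 1 - 0.0056 = 0.9944
Improvement = 0.9944 - 0.9252
Improvement = 0.0692

0.0692


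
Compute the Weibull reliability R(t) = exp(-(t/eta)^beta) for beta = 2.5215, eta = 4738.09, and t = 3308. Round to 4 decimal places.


beta = 2.5215, eta = 4738.09, t = 3308
t/eta = 3308 / 4738.09 = 0.6982
(t/eta)^beta = 0.6982^2.5215 = 0.4042
R(t) = exp(-0.4042)
R(t) = 0.6675

0.6675


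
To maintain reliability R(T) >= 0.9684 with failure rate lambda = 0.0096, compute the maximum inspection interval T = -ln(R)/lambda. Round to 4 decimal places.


R_target = 0.9684
lambda = 0.0096
-ln(0.9684) = 0.0321
T = 0.0321 / 0.0096
T = 3.3448

3.3448


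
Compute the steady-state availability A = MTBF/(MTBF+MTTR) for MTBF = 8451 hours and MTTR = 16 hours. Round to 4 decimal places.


MTBF = 8451
MTTR = 16
MTBF + MTTR = 8467
A = 8451 / 8467
A = 0.9981

0.9981


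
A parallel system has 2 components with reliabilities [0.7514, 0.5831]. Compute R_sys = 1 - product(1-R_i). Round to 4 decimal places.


Components: [0.7514, 0.5831]
(1 - 0.7514) = 0.2486, running product = 0.2486
(1 - 0.5831) = 0.4169, running product = 0.1036
Product of (1-R_i) = 0.1036
R_sys = 1 - 0.1036 = 0.8964

0.8964


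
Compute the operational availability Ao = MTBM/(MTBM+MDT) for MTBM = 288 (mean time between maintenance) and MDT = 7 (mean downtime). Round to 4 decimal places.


MTBM = 288
MDT = 7
MTBM + MDT = 295
Ao = 288 / 295
Ao = 0.9763

0.9763


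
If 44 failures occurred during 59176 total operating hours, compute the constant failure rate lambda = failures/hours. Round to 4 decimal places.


failures = 44
total_hours = 59176
lambda = 44 / 59176
lambda = 0.0007

0.0007


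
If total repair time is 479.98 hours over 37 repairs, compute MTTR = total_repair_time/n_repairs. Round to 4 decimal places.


total_repair_time = 479.98
n_repairs = 37
MTTR = 479.98 / 37
MTTR = 12.9724

12.9724


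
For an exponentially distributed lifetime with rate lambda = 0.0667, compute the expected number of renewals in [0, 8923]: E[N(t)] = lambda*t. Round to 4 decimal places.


lambda = 0.0667
t = 8923
E[N(t)] = lambda * t
E[N(t)] = 0.0667 * 8923
E[N(t)] = 595.1641

595.1641


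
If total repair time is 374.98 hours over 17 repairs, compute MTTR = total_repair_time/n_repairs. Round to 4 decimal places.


total_repair_time = 374.98
n_repairs = 17
MTTR = 374.98 / 17
MTTR = 22.0576

22.0576


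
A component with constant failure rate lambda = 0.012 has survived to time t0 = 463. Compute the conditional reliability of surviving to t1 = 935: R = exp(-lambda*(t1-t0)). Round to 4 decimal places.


lambda = 0.012
t0 = 463, t1 = 935
t1 - t0 = 472
lambda * (t1-t0) = 0.012 * 472 = 5.664
R = exp(-5.664)
R = 0.0035

0.0035


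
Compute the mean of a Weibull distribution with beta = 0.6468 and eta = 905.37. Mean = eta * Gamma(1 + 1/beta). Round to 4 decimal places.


beta = 0.6468, eta = 905.37
1/beta = 1.5461
1 + 1/beta = 2.5461
Gamma(2.5461) = 1.3738
Mean = 905.37 * 1.3738
Mean = 1243.8165

1243.8165


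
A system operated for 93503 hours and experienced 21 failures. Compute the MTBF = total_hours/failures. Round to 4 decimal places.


total_hours = 93503
failures = 21
MTBF = 93503 / 21
MTBF = 4452.5238

4452.5238


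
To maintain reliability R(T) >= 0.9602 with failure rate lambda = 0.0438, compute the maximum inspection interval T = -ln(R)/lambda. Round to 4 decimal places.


R_target = 0.9602
lambda = 0.0438
-ln(0.9602) = 0.0406
T = 0.0406 / 0.0438
T = 0.9273

0.9273


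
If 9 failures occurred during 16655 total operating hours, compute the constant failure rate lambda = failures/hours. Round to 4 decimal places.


failures = 9
total_hours = 16655
lambda = 9 / 16655
lambda = 0.0005

0.0005


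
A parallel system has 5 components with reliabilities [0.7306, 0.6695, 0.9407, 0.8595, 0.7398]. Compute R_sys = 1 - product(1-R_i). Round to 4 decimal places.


Components: [0.7306, 0.6695, 0.9407, 0.8595, 0.7398]
(1 - 0.7306) = 0.2694, running product = 0.2694
(1 - 0.6695) = 0.3305, running product = 0.089
(1 - 0.9407) = 0.0593, running product = 0.0053
(1 - 0.8595) = 0.1405, running product = 0.0007
(1 - 0.7398) = 0.2602, running product = 0.0002
Product of (1-R_i) = 0.0002
R_sys = 1 - 0.0002 = 0.9998

0.9998


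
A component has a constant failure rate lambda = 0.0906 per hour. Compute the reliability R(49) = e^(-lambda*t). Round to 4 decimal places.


lambda = 0.0906
t = 49
lambda * t = 4.4394
R(t) = e^(-4.4394)
R(t) = 0.0118

0.0118


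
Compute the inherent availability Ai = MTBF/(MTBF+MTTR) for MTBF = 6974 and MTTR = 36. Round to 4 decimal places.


MTBF = 6974
MTTR = 36
MTBF + MTTR = 7010
Ai = 6974 / 7010
Ai = 0.9949

0.9949


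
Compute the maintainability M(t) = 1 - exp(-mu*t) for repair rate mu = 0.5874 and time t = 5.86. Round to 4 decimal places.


mu = 0.5874, t = 5.86
mu * t = 0.5874 * 5.86 = 3.4422
exp(-3.4422) = 0.032
M(t) = 1 - 0.032
M(t) = 0.968

0.968
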